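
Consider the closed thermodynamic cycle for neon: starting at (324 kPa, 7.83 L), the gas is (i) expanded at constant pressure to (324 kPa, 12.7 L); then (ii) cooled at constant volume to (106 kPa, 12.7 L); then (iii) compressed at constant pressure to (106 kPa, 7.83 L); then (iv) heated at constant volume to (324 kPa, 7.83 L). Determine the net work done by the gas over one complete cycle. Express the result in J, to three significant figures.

W_net ≈ 1060 J

Constant-volume legs do no work.
W(i) = (324)(12.7 − 7.83) = 1578 J; W(iii) = (106)(7.83 − 12.7) = -516.2 J.
W_net = 1578 − 516.2 = 1062 J (the clockwise enclosed area).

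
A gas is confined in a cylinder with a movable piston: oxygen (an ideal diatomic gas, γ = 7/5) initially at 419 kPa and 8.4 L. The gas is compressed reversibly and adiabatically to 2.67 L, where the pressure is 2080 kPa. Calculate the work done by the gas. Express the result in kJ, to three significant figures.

W ≈ -5.08 kJ

Adiabatic: W = (P₁V₁ − P₂V₂)/(γ − 1) with γ = 7/5.
P₁V₁ = 3520 J, P₂V₂ = 5554 J.
W = (3520 − 5554) / 0.4 = -5085 J.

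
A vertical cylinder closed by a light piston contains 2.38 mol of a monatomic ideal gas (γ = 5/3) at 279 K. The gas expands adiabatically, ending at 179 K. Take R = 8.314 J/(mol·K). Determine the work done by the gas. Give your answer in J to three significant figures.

Adiabatic ⇒ Q = 0, so W_by = −ΔU = nCᵥ(T₁ − T₂).
Cᵥ = 3R/2 = 12.47 J/(mol·K).
W = (2.38)(12.47)(279 − 179) = 2968 J.

W ≈ 2970 J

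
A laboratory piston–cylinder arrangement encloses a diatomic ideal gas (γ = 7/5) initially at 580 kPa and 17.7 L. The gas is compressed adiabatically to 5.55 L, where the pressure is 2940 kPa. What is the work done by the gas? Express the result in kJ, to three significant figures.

W ≈ -15.1 kJ

Adiabatic: W = (P₁V₁ − P₂V₂)/(γ − 1) with γ = 7/5.
P₁V₁ = 10266 J, P₂V₂ = 16317 J.
W = (10266 − 16317) / 0.4 = -15128 J.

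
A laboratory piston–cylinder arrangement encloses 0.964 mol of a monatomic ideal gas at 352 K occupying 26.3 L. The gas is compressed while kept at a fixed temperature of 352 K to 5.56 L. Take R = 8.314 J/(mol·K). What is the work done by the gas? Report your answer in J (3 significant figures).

Isothermal: W = nRT ln(V₂/V₁).
W = (0.964)(8.314)(352) × ln(5.56/26.3)
  = 2821 × -1.554
W_by_gas = -4384 J.

W ≈ -4380 J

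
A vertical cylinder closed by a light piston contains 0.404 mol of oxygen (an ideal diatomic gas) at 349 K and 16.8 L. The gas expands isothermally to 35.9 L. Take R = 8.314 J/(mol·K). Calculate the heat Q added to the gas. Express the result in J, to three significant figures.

Isothermal ⇒ ΔU = 0, so Q = W = nRT ln(V₂/V₁).
Q = (0.404)(8.314)(349) ln(35.9/16.8) = 1172 × 0.7594 = 890.2 J.

Q ≈ 890 J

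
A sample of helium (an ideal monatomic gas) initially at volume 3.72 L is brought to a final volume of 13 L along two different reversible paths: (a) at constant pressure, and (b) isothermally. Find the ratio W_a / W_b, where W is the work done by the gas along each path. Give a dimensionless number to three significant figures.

Path (a) isobaric: W = P₁(V₂ − V₁) → W_a/(P₁V₁) = 2.495.
Path (b) isothermal: W = P₁V₁ ln(V₂/V₁) → W_b/(P₁V₁) = 1.251.
W_a / W_b = 2.495 / 1.251 = 1.994.

W_a / W_b ≈ 1.99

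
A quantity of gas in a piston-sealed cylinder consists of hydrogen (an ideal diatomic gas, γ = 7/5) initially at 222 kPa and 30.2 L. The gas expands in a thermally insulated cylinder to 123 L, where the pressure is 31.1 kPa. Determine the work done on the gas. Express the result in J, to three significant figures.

W ≈ -7200 J

Adiabatic: W = (P₁V₁ − P₂V₂)/(γ − 1) with γ = 7/5.
P₁V₁ = 6704 J, P₂V₂ = 3825 J.
W = (6704 − 3825) / 0.4 = 7198 J.
Work on gas = −W_by = -7198 J.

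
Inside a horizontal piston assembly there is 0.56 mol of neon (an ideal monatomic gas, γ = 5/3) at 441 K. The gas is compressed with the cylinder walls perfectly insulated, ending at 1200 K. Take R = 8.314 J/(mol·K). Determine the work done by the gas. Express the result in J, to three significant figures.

Adiabatic ⇒ Q = 0, so W_by = −ΔU = nCᵥ(T₁ − T₂).
Cᵥ = 3R/2 = 12.47 J/(mol·K).
W = (0.56)(12.47)(441 − 1200) = -5301 J.

W ≈ -5300 J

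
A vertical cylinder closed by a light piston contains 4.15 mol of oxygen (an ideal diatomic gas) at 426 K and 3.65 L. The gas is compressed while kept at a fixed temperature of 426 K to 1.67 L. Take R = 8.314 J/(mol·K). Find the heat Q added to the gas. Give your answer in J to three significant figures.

Isothermal ⇒ ΔU = 0, so Q = W = nRT ln(V₂/V₁).
Q = (4.15)(8.314)(426) ln(1.67/3.65) = 14698 × -0.7819 = -11493 J.

Q ≈ -11500 J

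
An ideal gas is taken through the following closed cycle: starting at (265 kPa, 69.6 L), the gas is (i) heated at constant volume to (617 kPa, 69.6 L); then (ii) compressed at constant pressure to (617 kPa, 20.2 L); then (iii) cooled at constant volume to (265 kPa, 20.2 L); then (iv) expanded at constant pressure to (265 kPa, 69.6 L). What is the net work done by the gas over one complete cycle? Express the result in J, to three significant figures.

W_net ≈ -17400 J

Constant-volume legs do no work.
W(ii) = (617)(20.2 − 69.6) = -30480 J; W(iv) = (265)(69.6 − 20.2) = 13091 J.
W_net = -30480 + 13091 = -17389 J (the counter-clockwise enclosed area).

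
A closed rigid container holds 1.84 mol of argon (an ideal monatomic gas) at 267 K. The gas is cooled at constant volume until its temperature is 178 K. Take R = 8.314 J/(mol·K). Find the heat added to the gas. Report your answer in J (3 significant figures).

Q ≈ -2040 J

Constant volume ⇒ W = 0, so Q = ΔU = nCᵥΔT with Cᵥ = 3R/2 = 12.47 J/(mol·K).
ΔU = (1.84)(12.47)(178 − 267) = -2042 J.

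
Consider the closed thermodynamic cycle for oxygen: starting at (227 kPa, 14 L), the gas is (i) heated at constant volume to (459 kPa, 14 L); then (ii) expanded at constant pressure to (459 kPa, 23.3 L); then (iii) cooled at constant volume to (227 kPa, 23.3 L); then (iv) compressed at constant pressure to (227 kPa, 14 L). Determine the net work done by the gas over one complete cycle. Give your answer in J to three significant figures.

Constant-volume legs do no work.
W(ii) = (459)(23.3 − 14) = 4269 J; W(iv) = (227)(14 − 23.3) = -2111 J.
W_net = 4269 − 2111 = 2158 J (the clockwise enclosed area).

W_net ≈ 2160 J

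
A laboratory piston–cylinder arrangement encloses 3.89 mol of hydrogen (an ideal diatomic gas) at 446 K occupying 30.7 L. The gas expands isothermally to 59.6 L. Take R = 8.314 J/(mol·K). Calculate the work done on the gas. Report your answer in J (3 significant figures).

Isothermal: W = nRT ln(V₂/V₁).
W = (3.89)(8.314)(446) × ln(59.6/30.7)
  = 14424 × 0.6634
W_by_gas = 9569 J; work on gas = −W_by = -9569 J.

W ≈ -9570 J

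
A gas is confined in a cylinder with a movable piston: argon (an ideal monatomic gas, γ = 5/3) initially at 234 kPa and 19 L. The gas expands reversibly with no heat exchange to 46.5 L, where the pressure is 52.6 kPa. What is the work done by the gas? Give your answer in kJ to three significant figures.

W ≈ 3.00 kJ

Adiabatic: W = (P₁V₁ − P₂V₂)/(γ − 1) with γ = 5/3.
P₁V₁ = 4446 J, P₂V₂ = 2446 J.
W = (4446 − 2446) / 0.6667 = 3000 J.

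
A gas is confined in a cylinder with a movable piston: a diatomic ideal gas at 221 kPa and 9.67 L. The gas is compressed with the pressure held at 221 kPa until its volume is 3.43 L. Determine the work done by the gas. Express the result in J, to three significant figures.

Isobaric: W = P ΔV.
W = (221 kPa)(3.43 − 9.67 L) = (221)(-6.24) = -1379 J.

W ≈ -1380 J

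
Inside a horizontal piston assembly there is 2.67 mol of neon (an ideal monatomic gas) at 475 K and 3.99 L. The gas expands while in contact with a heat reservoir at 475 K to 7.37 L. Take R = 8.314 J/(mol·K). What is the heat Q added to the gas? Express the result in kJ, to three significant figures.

Isothermal ⇒ ΔU = 0, so Q = W = nRT ln(V₂/V₁).
Q = (2.67)(8.314)(475) ln(7.37/3.99) = 10544 × 0.6136 = 6470 J.

Q ≈ 6.47 kJ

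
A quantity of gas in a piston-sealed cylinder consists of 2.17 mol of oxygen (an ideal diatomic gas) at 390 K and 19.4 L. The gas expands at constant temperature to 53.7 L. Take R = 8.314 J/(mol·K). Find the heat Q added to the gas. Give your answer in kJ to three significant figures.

Q ≈ 7.16 kJ

Isothermal ⇒ ΔU = 0, so Q = W = nRT ln(V₂/V₁).
Q = (2.17)(8.314)(390) ln(53.7/19.4) = 7036 × 1.018 = 7164 J.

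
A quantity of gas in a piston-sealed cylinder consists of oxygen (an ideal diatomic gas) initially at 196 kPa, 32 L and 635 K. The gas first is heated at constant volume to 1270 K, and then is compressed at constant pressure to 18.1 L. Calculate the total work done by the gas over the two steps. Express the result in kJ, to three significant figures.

Step 1 (isochoric): W = 0 (constant volume).
After step 1: P = 392 kPa (V unchanged).
Step 2 (isobaric): W = PΔV = (392 kPa)(18.1 − 32 L) = -5449 J.
W_total = 0 − 5449 = -5449 J.

W_total ≈ -5.45 kJ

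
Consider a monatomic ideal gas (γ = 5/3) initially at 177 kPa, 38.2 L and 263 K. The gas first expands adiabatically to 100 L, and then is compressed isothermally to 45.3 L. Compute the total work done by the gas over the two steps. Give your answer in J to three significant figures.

Step 1 (adiabatic): W = (P₁V₁ − P₂V₂)/(γ−1) = (6761 − 3560)/0.667 = 4803 J.
After step 1: P = 35.6 kPa, V = 100 L, T = 138.5 K.
Step 2 (isothermal): W = P₁V₁ ln(V₂/V₁) = (3560) ln(45.3/100) = -2819 J.
W_total = 4803 − 2819 = 1984 J.

W_total ≈ 1980 J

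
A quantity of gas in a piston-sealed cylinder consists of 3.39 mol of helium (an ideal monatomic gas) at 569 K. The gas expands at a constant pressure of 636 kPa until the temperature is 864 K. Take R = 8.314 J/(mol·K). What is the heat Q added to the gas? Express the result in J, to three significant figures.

Q ≈ 20800 J

Isobaric: W = nRΔT = (3.39)(8.314)(295) = 8314 J.
ΔU = nCᵥΔT with Cᵥ = 3R/2: ΔU = (3.39)(12.47)(295) = 12472 J.
Q = ΔU + W = 12472 + 8314 = 20786 J.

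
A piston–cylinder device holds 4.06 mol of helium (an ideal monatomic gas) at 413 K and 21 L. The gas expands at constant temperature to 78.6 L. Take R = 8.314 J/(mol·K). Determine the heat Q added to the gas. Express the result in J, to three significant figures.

Isothermal ⇒ ΔU = 0, so Q = W = nRT ln(V₂/V₁).
Q = (4.06)(8.314)(413) ln(78.6/21) = 13941 × 1.32 = 18400 J.

Q ≈ 18400 J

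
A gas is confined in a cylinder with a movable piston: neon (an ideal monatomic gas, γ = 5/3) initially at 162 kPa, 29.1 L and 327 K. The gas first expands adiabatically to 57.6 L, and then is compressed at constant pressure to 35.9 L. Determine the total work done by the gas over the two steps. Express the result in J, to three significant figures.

W_total ≈ 1460 J

Step 1 (adiabatic): W = (P₁V₁ − P₂V₂)/(γ−1) = (4714 − 2990)/0.667 = 2586 J.
After step 1: P = 51.92 kPa, V = 57.6 L, T = 207.4 K.
Step 2 (isobaric): W = PΔV = (51.92 kPa)(35.9 − 57.6 L) = -1127 J.
W_total = 2586 − 1127 = 1459 J.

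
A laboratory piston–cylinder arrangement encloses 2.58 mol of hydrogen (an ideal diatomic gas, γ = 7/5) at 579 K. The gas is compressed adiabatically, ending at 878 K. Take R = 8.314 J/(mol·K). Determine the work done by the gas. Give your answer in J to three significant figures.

Adiabatic ⇒ Q = 0, so W_by = −ΔU = nCᵥ(T₁ − T₂).
Cᵥ = 5R/2 = 20.79 J/(mol·K).
W = (2.58)(20.79)(579 − 878) = -16034 J.

W ≈ -16000 J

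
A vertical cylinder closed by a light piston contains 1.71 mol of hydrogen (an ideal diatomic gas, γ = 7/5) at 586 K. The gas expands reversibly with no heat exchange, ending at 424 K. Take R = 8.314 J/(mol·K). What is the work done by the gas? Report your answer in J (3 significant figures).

W ≈ 5760 J

Adiabatic ⇒ Q = 0, so W_by = −ΔU = nCᵥ(T₁ − T₂).
Cᵥ = 5R/2 = 20.79 J/(mol·K).
W = (1.71)(20.79)(586 − 424) = 5758 J.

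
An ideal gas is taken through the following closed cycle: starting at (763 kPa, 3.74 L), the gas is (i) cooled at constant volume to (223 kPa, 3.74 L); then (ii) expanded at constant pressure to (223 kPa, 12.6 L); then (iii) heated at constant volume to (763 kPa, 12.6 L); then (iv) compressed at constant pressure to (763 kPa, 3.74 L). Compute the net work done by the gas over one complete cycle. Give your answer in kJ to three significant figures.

W_net ≈ -4.78 kJ

Constant-volume legs do no work.
W(ii) = (223)(12.6 − 3.74) = 1976 J; W(iv) = (763)(3.74 − 12.6) = -6760 J.
W_net = 1976 − 6760 = -4784 J (the counter-clockwise enclosed area).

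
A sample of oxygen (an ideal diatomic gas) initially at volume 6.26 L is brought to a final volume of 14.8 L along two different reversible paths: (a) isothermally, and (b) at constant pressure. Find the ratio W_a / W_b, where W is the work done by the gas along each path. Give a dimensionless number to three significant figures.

W_a / W_b ≈ 0.631

Path (a) isothermal: W = P₁V₁ ln(V₂/V₁) → W_a/(P₁V₁) = 0.8604.
Path (b) isobaric: W = P₁(V₂ − V₁) → W_b/(P₁V₁) = 1.364.
W_a / W_b = 0.8604 / 1.364 = 0.6307.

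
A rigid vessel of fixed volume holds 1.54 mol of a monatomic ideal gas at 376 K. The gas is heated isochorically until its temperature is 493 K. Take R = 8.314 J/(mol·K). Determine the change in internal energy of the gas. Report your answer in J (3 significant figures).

ΔU ≈ 2250 J

Constant volume ⇒ W = 0, so Q = ΔU = nCᵥΔT with Cᵥ = 3R/2 = 12.47 J/(mol·K).
ΔU = (1.54)(12.47)(493 − 376) = 2247 J.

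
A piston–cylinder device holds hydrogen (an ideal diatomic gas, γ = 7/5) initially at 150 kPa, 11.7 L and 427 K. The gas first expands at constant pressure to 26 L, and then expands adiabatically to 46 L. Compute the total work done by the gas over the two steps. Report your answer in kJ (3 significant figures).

Step 1 (isobaric): W = PΔV = (150 kPa)(26 − 11.7 L) = 2145 J.
After step 1: P = 150 kPa, V = 26 L, T = 948.9 K.
Step 2 (adiabatic): W = (P₁V₁ − P₂V₂)/(γ−1) = (3900 − 3104)/0.4 = 1989 J.
W_total = 2145 + 1989 = 4134 J.

W_total ≈ 4.13 kJ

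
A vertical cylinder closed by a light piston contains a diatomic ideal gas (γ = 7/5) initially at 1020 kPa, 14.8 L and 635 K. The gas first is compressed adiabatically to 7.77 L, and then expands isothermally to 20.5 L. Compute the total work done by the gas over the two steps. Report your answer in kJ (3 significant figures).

W_total ≈ 7.86 kJ

Step 1 (adiabatic): W = (P₁V₁ − P₂V₂)/(γ−1) = (15096 − 19534)/0.4 = -11096 J.
After step 1: P = 2514 kPa, V = 7.77 L, T = 821.7 K.
Step 2 (isothermal): W = P₁V₁ ln(V₂/V₁) = (19534) ln(20.5/7.77) = 18951 J.
W_total = -11096 + 18951 = 7856 J.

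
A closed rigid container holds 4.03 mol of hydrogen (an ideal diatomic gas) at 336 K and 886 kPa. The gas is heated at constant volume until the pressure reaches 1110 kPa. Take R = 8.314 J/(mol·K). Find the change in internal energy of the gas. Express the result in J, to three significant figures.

Constant volume ⇒ W = 0, so Q = ΔU = nCᵥΔT with Cᵥ = 5R/2 = 20.79 J/(mol·K).
At constant V, T₂/T₁ = P₂/P₁ ⇒ ΔT = T₁(P₂/P₁ − 1) = 336·(1110/886 − 1) = 84.95 K.
ΔU = (4.03)(20.79)(84.95) = 7116 J.

ΔU ≈ 7120 J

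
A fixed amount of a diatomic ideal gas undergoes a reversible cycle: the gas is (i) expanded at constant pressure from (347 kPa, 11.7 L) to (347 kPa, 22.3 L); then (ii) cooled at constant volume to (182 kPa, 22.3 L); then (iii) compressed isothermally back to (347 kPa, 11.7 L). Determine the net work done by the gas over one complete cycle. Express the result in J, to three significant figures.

Leg (i): W = PΔV = (347)(22.3 − 11.7) = 3678 J.
Leg (ii): W = 0.
Leg (iii): W = PᵢVᵢ ln(V_f/Vᵢ) = (4059) ln(11.7/22.3) = -2618 J.
W_net = 3678 − 2618 = 1060 J.

W_net ≈ 1060 J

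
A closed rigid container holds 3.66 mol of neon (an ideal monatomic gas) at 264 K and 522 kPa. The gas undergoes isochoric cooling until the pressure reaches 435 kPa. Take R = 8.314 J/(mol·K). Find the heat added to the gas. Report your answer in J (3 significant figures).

Q ≈ -2010 J

Constant volume ⇒ W = 0, so Q = ΔU = nCᵥΔT with Cᵥ = 3R/2 = 12.47 J/(mol·K).
At constant V, T₂/T₁ = P₂/P₁ ⇒ ΔT = T₁(P₂/P₁ − 1) = 264·(435/522 − 1) = -44 K.
ΔU = (3.66)(12.47)(-44) = -2008 J.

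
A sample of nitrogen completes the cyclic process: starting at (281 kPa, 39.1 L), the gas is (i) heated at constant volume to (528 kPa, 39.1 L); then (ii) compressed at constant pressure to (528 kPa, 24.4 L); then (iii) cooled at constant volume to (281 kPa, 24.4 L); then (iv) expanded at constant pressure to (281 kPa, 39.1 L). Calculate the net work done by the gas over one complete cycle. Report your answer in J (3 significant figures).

Constant-volume legs do no work.
W(ii) = (528)(24.4 − 39.1) = -7762 J; W(iv) = (281)(39.1 − 24.4) = 4131 J.
W_net = -7762 + 4131 = -3631 J (the counter-clockwise enclosed area).

W_net ≈ -3630 J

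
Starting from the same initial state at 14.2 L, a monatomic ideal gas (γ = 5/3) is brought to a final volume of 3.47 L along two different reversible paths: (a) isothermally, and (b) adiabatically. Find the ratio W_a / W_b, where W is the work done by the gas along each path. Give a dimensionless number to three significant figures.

W_a / W_b ≈ 0.603

Path (a) isothermal: W = P₁V₁ ln(V₂/V₁) → W_a/(P₁V₁) = -1.409.
Path (b) adiabatic: W = P₁V₁(1 − (V₁/V₂)^(γ−1))/(γ−1) → W_b/(P₁V₁) = -2.338.
W_a / W_b = -1.409 / -2.338 = 0.6028.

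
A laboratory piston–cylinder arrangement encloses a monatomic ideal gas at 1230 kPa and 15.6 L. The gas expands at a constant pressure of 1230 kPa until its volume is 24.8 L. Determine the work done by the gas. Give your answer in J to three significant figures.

W ≈ 11300 J

Isobaric: W = P ΔV.
W = (1230 kPa)(24.8 − 15.6 L) = (1230)(9.2) = 11316 J.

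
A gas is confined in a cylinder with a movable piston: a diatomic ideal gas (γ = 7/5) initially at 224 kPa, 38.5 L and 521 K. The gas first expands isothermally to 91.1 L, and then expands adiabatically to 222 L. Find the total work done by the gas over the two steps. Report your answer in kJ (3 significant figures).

Step 1 (isothermal): W = P₁V₁ ln(V₂/V₁) = (8624) ln(91.1/38.5) = 7428 J.
After step 1: P = 94.67 kPa, V = 91.1 L, T = 521 K.
Step 2 (adiabatic): W = (P₁V₁ − P₂V₂)/(γ−1) = (8624 − 6039)/0.4 = 6462 J.
W_total = 7428 + 6462 = 13890 J.

W_total ≈ 13.9 kJ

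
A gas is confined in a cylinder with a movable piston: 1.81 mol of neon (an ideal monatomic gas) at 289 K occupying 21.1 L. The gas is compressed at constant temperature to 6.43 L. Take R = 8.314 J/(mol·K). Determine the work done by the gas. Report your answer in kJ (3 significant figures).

W ≈ -5.17 kJ

Isothermal: W = nRT ln(V₂/V₁).
W = (1.81)(8.314)(289) × ln(6.43/21.1)
  = 4349 × -1.188
W_by_gas = -5168 J.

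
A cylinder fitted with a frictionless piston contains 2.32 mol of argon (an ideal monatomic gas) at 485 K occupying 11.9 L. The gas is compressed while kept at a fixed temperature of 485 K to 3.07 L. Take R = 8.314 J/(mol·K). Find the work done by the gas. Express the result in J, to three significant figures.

Isothermal: W = nRT ln(V₂/V₁).
W = (2.32)(8.314)(485) × ln(3.07/11.9)
  = 9355 × -1.355
W_by_gas = -12675 J.

W ≈ -12700 J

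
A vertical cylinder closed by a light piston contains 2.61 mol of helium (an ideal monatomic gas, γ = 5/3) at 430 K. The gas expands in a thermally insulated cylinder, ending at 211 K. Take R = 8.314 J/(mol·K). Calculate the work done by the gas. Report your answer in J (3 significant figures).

Adiabatic ⇒ Q = 0, so W_by = −ΔU = nCᵥ(T₁ − T₂).
Cᵥ = 3R/2 = 12.47 J/(mol·K).
W = (2.61)(12.47)(430 − 211) = 7128 J.

W ≈ 7130 J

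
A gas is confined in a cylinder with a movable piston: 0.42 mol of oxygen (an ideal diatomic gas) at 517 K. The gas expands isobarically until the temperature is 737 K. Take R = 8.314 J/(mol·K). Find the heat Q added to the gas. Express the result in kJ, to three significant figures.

Q ≈ 2.69 kJ

Isobaric: W = nRΔT = (0.42)(8.314)(220) = 768.2 J.
ΔU = nCᵥΔT with Cᵥ = 5R/2: ΔU = (0.42)(20.79)(220) = 1921 J.
Q = ΔU + W = 1921 + 768.2 = 2689 J.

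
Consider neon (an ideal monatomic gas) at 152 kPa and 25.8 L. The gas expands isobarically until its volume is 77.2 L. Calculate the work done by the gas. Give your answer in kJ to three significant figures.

Isobaric: W = P ΔV.
W = (152 kPa)(77.2 − 25.8 L) = (152)(51.4) = 7813 J.

W ≈ 7.81 kJ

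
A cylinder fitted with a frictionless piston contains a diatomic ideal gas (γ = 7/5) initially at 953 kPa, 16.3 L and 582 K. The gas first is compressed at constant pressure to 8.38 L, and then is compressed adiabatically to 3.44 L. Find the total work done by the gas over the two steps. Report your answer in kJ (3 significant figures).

Step 1 (isobaric): W = PΔV = (953 kPa)(8.38 − 16.3 L) = -7548 J.
After step 1: P = 953 kPa, V = 8.38 L, T = 299.2 K.
Step 2 (adiabatic): W = (P₁V₁ − P₂V₂)/(γ−1) = (7986 − 11403)/0.4 = -8542 J.
W_total = -7548 − 8542 = -16089 J.

W_total ≈ -16.1 kJ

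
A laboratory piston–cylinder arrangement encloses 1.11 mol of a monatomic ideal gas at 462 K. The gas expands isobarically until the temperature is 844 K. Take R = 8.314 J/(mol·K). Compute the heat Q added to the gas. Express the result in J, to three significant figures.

Q ≈ 8810 J

Isobaric: W = nRΔT = (1.11)(8.314)(382) = 3525 J.
ΔU = nCᵥΔT with Cᵥ = 3R/2: ΔU = (1.11)(12.47)(382) = 5288 J.
Q = ΔU + W = 5288 + 3525 = 8813 J.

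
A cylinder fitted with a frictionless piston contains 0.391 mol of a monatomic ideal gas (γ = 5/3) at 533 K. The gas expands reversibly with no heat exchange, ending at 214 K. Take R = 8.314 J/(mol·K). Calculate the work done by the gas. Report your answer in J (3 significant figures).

W ≈ 1560 J

Adiabatic ⇒ Q = 0, so W_by = −ΔU = nCᵥ(T₁ − T₂).
Cᵥ = 3R/2 = 12.47 J/(mol·K).
W = (0.391)(12.47)(533 − 214) = 1555 J.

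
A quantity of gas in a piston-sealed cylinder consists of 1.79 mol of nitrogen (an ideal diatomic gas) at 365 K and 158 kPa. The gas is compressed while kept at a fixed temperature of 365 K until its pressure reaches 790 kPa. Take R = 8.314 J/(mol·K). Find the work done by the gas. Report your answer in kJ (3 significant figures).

Isothermal process: W = nRT ln(V₂/V₁) = nRT ln(P₁/P₂).
W = (1.79)(8.314)(365) × ln(158/790)
  = 5432 × ln(0.2) = 5432 × -1.609
W_by_gas = -8742 J.

W ≈ -8.74 kJ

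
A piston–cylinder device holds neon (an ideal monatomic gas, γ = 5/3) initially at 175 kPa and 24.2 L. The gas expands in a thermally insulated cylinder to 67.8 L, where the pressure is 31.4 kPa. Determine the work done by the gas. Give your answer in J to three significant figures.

Adiabatic: W = (P₁V₁ − P₂V₂)/(γ − 1) with γ = 5/3.
P₁V₁ = 4235 J, P₂V₂ = 2129 J.
W = (4235 − 2129) / 0.6667 = 3159 J.

W ≈ 3160 J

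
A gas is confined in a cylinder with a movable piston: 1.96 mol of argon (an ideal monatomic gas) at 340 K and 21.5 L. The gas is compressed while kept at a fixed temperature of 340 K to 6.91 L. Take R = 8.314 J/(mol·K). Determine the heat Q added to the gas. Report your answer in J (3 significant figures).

Q ≈ -6290 J

Isothermal ⇒ ΔU = 0, so Q = W = nRT ln(V₂/V₁).
Q = (1.96)(8.314)(340) ln(6.91/21.5) = 5540 × -1.135 = -6289 J.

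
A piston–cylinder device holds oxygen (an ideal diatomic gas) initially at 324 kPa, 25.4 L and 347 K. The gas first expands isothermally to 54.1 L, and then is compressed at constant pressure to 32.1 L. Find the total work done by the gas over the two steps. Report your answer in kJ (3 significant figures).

W_total ≈ 2.88 kJ

Step 1 (isothermal): W = P₁V₁ ln(V₂/V₁) = (8230) ln(54.1/25.4) = 6222 J.
After step 1: P = 152.1 kPa, V = 54.1 L, T = 347 K.
Step 2 (isobaric): W = PΔV = (152.1 kPa)(32.1 − 54.1 L) = -3347 J.
W_total = 6222 − 3347 = 2876 J.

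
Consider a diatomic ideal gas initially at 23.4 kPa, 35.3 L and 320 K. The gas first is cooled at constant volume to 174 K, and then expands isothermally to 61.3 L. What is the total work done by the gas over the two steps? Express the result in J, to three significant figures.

Step 1 (isochoric): W = 0 (constant volume).
After step 1: P = 12.72 kPa (V unchanged).
Step 2 (isothermal): W = P₁V₁ ln(V₂/V₁) = (449.1) ln(61.3/35.3) = 247.9 J.
W_total = 0 + 247.9 = 247.9 J.

W_total ≈ 248 J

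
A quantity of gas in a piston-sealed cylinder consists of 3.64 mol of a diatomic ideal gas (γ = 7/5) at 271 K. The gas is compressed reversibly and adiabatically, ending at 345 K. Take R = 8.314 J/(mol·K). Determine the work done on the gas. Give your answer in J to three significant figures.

W ≈ 5600 J

Adiabatic ⇒ Q = 0, so W_by = −ΔU = nCᵥ(T₁ − T₂).
Cᵥ = 5R/2 = 20.79 J/(mol·K).
W = (3.64)(20.79)(271 − 345) = -5599 J.
Work on gas = −W_by = 5599 J.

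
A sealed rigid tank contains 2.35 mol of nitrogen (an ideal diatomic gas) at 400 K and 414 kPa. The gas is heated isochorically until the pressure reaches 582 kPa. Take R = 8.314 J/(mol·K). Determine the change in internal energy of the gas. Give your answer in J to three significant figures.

ΔU ≈ 7930 J

Constant volume ⇒ W = 0, so Q = ΔU = nCᵥΔT with Cᵥ = 5R/2 = 20.79 J/(mol·K).
At constant V, T₂/T₁ = P₂/P₁ ⇒ ΔT = T₁(P₂/P₁ − 1) = 400·(582/414 − 1) = 162.3 K.
ΔU = (2.35)(20.79)(162.3) = 7928 J.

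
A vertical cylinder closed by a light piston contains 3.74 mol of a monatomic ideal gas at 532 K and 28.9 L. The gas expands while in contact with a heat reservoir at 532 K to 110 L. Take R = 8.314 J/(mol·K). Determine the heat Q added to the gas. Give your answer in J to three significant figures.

Q ≈ 22100 J

Isothermal ⇒ ΔU = 0, so Q = W = nRT ln(V₂/V₁).
Q = (3.74)(8.314)(532) ln(110/28.9) = 16542 × 1.337 = 22111 J.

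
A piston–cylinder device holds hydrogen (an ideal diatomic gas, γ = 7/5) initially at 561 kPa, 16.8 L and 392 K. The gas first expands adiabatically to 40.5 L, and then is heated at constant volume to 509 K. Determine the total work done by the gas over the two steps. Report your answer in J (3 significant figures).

Step 1 (adiabatic): W = (P₁V₁ − P₂V₂)/(γ−1) = (9425 − 6628)/0.4 = 6991 J.
Step 2 (isochoric): W = 0 (constant volume).
W_total = 6991 + 0 = 6991 J.

W_total ≈ 6990 J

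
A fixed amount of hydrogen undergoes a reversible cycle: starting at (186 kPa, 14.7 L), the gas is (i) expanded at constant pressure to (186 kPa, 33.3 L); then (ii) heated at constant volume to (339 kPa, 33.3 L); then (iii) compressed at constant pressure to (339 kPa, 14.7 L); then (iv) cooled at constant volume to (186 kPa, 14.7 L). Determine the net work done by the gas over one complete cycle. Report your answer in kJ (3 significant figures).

Constant-volume legs do no work.
W(i) = (186)(33.3 − 14.7) = 3460 J; W(iii) = (339)(14.7 − 33.3) = -6305 J.
W_net = 3460 − 6305 = -2846 J (the counter-clockwise enclosed area).

W_net ≈ -2.85 kJ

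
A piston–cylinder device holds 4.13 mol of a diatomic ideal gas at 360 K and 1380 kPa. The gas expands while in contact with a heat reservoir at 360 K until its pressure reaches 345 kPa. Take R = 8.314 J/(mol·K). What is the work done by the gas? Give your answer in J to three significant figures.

W ≈ 17100 J

Isothermal process: W = nRT ln(V₂/V₁) = nRT ln(P₁/P₂).
W = (4.13)(8.314)(360) × ln(1380/345)
  = 12361 × ln(4) = 12361 × 1.386
W_by_gas = 17136 J.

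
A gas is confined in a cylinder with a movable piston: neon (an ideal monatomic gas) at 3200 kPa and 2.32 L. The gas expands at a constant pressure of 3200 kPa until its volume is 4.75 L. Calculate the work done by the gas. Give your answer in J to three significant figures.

Isobaric: W = P ΔV.
W = (3200 kPa)(4.75 − 2.32 L) = (3200)(2.43) = 7776 J.

W ≈ 7780 J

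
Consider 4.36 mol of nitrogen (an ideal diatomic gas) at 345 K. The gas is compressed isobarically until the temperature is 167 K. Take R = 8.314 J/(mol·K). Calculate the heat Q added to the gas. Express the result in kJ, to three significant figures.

Isobaric: W = nRΔT = (4.36)(8.314)(-178) = -6452 J.
ΔU = nCᵥΔT with Cᵥ = 5R/2: ΔU = (4.36)(20.79)(-178) = -16131 J.
Q = ΔU + W = -16131 − 6452 = -22583 J.

Q ≈ -22.6 kJ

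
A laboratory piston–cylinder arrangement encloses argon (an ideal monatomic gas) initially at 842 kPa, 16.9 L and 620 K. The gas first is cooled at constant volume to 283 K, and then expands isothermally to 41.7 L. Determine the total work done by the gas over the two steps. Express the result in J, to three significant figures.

Step 1 (isochoric): W = 0 (constant volume).
After step 1: P = 384.3 kPa (V unchanged).
Step 2 (isothermal): W = P₁V₁ ln(V₂/V₁) = (6495) ln(41.7/16.9) = 5866 J.
W_total = 0 + 5866 = 5866 J.

W_total ≈ 5870 J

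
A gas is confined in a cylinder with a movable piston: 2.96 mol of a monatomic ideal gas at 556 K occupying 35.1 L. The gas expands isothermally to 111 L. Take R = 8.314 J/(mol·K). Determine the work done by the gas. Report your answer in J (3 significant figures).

W ≈ 15800 J

Isothermal: W = nRT ln(V₂/V₁).
W = (2.96)(8.314)(556) × ln(111/35.1)
  = 13683 × 1.151
W_by_gas = 15753 J.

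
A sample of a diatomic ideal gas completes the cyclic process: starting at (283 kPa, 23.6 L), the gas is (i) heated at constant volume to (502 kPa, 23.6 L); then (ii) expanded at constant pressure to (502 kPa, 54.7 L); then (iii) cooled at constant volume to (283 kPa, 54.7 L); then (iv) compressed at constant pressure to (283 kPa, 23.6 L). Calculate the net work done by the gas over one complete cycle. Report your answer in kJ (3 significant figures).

W_net ≈ 6.81 kJ

Constant-volume legs do no work.
W(ii) = (502)(54.7 − 23.6) = 15612 J; W(iv) = (283)(23.6 − 54.7) = -8801 J.
W_net = 15612 − 8801 = 6811 J (the clockwise enclosed area).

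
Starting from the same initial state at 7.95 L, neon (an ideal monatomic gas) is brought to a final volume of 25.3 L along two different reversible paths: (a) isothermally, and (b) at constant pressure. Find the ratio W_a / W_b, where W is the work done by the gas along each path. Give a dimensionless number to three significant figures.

W_a / W_b ≈ 0.530

Path (a) isothermal: W = P₁V₁ ln(V₂/V₁) → W_a/(P₁V₁) = 1.158.
Path (b) isobaric: W = P₁(V₂ − V₁) → W_b/(P₁V₁) = 2.182.
W_a / W_b = 1.158 / 2.182 = 0.5304.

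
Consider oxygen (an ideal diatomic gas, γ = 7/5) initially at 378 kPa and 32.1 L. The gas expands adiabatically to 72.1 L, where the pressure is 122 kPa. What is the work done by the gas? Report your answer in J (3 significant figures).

Adiabatic: W = (P₁V₁ − P₂V₂)/(γ − 1) with γ = 7/5.
P₁V₁ = 12134 J, P₂V₂ = 8796 J.
W = (12134 − 8796) / 0.4 = 8344 J.

W ≈ 8340 J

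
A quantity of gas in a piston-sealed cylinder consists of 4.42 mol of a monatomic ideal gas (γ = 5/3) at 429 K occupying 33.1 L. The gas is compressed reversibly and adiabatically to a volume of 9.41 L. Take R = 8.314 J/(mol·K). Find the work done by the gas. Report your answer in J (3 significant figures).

Adiabatic: TV^(γ−1) = const with γ = 5/3.
T₂ = T₁ (V₁/V₂)^(γ−1) = 429 × (33.1/9.41)^0.667 = 429 × 2.313 = 992.2 K.
W_by = nCᵥ(T₁ − T₂) = (4.42)(12.47)(429 − 992.2) = -31047 J.

W ≈ -31000 J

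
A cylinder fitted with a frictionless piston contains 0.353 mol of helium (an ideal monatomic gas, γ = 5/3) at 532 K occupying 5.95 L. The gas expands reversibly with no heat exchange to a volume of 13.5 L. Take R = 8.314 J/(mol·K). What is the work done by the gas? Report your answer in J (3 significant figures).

Adiabatic: TV^(γ−1) = const with γ = 5/3.
T₂ = T₁ (V₁/V₂)^(γ−1) = 532 × (5.95/13.5)^0.667 = 532 × 0.5791 = 308.1 K.
W_by = nCᵥ(T₁ − T₂) = (0.353)(12.47)(532 − 308.1) = 985.6 J.

W ≈ 986 J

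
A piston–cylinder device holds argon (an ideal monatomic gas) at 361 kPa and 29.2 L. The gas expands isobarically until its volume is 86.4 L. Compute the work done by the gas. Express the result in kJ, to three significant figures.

Isobaric: W = P ΔV.
W = (361 kPa)(86.4 − 29.2 L) = (361)(57.2) = 20649 J.

W ≈ 20.6 kJ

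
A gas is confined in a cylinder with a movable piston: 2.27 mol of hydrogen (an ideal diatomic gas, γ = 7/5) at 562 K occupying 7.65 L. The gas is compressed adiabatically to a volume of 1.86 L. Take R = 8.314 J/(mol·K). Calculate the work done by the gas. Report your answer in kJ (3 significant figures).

Adiabatic: TV^(γ−1) = const with γ = 7/5.
T₂ = T₁ (V₁/V₂)^(γ−1) = 562 × (7.65/1.86)^0.4 = 562 × 1.761 = 989.5 K.
W_by = nCᵥ(T₁ − T₂) = (2.27)(20.79)(562 − 989.5) = -20168 J.

W ≈ -20.2 kJ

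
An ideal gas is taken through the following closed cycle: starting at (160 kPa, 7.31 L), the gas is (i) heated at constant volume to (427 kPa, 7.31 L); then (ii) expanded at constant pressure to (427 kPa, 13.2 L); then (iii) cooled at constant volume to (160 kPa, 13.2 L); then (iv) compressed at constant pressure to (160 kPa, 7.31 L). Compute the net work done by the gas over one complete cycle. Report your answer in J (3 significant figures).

Constant-volume legs do no work.
W(ii) = (427)(13.2 − 7.31) = 2515 J; W(iv) = (160)(7.31 − 13.2) = -942.4 J.
W_net = 2515 − 942.4 = 1573 J (the clockwise enclosed area).

W_net ≈ 1570 J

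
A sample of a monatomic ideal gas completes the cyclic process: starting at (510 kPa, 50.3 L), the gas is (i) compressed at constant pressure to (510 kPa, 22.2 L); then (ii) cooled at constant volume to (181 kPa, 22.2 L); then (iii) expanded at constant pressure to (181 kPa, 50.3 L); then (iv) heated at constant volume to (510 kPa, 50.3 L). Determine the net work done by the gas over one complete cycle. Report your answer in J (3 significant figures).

Constant-volume legs do no work.
W(i) = (510)(22.2 − 50.3) = -14331 J; W(iii) = (181)(50.3 − 22.2) = 5086 J.
W_net = -14331 + 5086 = -9245 J (the counter-clockwise enclosed area).

W_net ≈ -9240 J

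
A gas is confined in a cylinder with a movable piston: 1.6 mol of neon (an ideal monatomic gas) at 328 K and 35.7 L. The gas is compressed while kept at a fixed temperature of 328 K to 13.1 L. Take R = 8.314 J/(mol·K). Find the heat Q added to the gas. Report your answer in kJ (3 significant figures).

Isothermal ⇒ ΔU = 0, so Q = W = nRT ln(V₂/V₁).
Q = (1.6)(8.314)(328) ln(13.1/35.7) = 4363 × -1.003 = -4374 J.

Q ≈ -4.37 kJ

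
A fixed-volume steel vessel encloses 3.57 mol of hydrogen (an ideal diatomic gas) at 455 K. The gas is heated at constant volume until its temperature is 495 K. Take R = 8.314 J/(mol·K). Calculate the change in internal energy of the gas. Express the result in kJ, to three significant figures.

ΔU ≈ 2.97 kJ

Constant volume ⇒ W = 0, so Q = ΔU = nCᵥΔT with Cᵥ = 5R/2 = 20.79 J/(mol·K).
ΔU = (3.57)(20.79)(495 − 455) = 2968 J.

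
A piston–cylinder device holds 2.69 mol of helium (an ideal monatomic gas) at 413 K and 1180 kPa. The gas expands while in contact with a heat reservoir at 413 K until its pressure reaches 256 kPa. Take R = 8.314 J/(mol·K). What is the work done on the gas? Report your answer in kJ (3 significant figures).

Isothermal process: W = nRT ln(V₂/V₁) = nRT ln(P₁/P₂).
W = (2.69)(8.314)(413) × ln(1180/256)
  = 9237 × ln(4.609) = 9237 × 1.528
W_by_gas = 14114 J; work on gas = −W_by = -14114 J.

W ≈ -14.1 kJ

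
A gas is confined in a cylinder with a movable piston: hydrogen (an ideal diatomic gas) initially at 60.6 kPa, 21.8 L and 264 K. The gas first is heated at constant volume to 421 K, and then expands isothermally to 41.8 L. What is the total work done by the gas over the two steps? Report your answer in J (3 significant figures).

W_total ≈ 1370 J

Step 1 (isochoric): W = 0 (constant volume).
After step 1: P = 96.64 kPa (V unchanged).
Step 2 (isothermal): W = P₁V₁ ln(V₂/V₁) = (2107) ln(41.8/21.8) = 1371 J.
W_total = 0 + 1371 = 1371 J.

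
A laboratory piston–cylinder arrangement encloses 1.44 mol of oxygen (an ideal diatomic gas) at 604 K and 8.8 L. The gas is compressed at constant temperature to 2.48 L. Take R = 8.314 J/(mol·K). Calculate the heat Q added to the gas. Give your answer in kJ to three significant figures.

Q ≈ -9.16 kJ

Isothermal ⇒ ΔU = 0, so Q = W = nRT ln(V₂/V₁).
Q = (1.44)(8.314)(604) ln(2.48/8.8) = 7231 × -1.266 = -9158 J.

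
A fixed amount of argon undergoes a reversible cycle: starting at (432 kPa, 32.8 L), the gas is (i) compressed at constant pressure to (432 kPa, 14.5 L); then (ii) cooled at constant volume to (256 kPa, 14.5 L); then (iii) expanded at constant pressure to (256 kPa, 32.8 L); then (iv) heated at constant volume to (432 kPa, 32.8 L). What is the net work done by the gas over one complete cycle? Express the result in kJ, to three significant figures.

W_net ≈ -3.22 kJ

Constant-volume legs do no work.
W(i) = (432)(14.5 − 32.8) = -7906 J; W(iii) = (256)(32.8 − 14.5) = 4685 J.
W_net = -7906 + 4685 = -3221 J (the counter-clockwise enclosed area).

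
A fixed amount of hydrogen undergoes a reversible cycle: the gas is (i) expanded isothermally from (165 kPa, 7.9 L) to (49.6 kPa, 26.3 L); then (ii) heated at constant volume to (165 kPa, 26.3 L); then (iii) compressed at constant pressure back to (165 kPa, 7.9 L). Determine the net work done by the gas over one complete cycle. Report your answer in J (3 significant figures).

W_net ≈ -1470 J

Leg (i): W = PᵢVᵢ ln(V_f/Vᵢ) = (1304) ln(26.3/7.9) = 1568 J.
Leg (ii): W = 0.
Leg (iii): W = PΔV = (165)(7.9 − 26.3) = -3036 J.
W_net = 1568 − 3036 = -1468 J.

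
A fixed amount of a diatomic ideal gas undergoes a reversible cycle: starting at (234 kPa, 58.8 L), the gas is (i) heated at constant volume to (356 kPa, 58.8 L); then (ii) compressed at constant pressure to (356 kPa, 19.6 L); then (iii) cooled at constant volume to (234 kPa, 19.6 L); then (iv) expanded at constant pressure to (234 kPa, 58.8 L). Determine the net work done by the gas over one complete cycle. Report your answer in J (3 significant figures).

Constant-volume legs do no work.
W(ii) = (356)(19.6 − 58.8) = -13955 J; W(iv) = (234)(58.8 − 19.6) = 9173 J.
W_net = -13955 + 9173 = -4782 J (the counter-clockwise enclosed area).

W_net ≈ -4780 J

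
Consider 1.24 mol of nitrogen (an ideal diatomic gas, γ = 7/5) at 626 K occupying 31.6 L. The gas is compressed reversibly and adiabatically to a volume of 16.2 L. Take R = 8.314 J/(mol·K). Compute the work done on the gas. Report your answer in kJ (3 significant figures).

W ≈ 4.94 kJ

Adiabatic: TV^(γ−1) = const with γ = 7/5.
T₂ = T₁ (V₁/V₂)^(γ−1) = 626 × (31.6/16.2)^0.4 = 626 × 1.306 = 817.8 K.
W_by = nCᵥ(T₁ − T₂) = (1.24)(20.79)(626 − 817.8) = -4943 J.
Work on gas = −W_by = 4943 J.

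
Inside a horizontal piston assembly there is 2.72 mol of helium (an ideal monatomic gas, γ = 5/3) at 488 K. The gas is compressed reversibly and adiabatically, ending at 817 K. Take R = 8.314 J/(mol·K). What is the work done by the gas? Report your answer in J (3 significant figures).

Adiabatic ⇒ Q = 0, so W_by = −ΔU = nCᵥ(T₁ − T₂).
Cᵥ = 3R/2 = 12.47 J/(mol·K).
W = (2.72)(12.47)(488 − 817) = -11160 J.

W ≈ -11200 J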